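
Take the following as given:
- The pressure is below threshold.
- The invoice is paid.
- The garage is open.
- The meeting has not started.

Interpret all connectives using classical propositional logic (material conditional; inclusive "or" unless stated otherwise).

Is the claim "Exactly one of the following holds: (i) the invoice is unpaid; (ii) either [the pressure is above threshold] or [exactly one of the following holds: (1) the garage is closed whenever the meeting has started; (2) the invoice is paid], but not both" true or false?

false

Let D = "the invoice is paid" (T), W = "the pressure is above threshold" (F), V = "the meeting has started" (F), L = "the garage is closed" (F).
Parsed as ¬D ⊕ (W ⊕ ((V → L) ⊕ D))

¬D = ¬T = F
V → L = F → F = T
(V → L) ⊕ D = T ⊕ T = F
W ⊕ ((V → L) ⊕ D) = F ⊕ F = F
¬D ⊕ (W ⊕ ((V → L) ⊕ D)) = F ⊕ F = F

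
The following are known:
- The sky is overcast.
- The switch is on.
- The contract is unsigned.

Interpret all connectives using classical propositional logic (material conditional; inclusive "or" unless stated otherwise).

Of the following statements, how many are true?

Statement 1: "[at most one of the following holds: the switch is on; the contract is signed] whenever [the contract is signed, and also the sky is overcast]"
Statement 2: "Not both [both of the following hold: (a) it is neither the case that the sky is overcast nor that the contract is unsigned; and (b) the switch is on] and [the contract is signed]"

Let R = "the contract is signed" (F), P = "the sky is overcast" (T), Q = "the switch is on" (T).

Statement 1: Formalization: (R & P) -> (Q nand R)

R & P = F & T = F
Q nand R = T nand F = T
(R & P) -> (Q nand R) = F -> T = T
So Statement 1 is true.

Statement 2: Formalization: ((P nor ~R) & Q) nand R

~R = ~F = T
P nor ~R = T nor T = F
(P nor ~R) & Q = F & T = F
((P nor ~R) & Q) nand R = F nand F = T
So Statement 2 is true.

2 of the 2 statements are true (Statement 1, Statement 2).

2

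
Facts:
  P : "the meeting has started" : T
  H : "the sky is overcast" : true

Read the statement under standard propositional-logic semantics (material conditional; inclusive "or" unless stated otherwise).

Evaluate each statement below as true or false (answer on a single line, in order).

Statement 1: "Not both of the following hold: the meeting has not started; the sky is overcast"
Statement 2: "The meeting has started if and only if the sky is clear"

Statement 1 T, Statement 2 F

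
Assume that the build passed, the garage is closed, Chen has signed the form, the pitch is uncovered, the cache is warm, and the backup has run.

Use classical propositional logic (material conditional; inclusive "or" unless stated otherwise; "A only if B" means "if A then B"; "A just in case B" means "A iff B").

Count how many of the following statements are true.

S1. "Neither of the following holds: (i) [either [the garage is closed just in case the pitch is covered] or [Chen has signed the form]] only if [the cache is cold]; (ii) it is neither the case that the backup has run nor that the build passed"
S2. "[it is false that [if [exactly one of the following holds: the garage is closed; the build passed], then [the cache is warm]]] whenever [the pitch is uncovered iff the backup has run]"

1

Let Q = "the garage is closed" (T), S = "the pitch is covered" (F), R = "Chen has signed the form" (T), U = "the cache is warm" (T), V = "the backup has run" (T), P = "the build passed" (T).

S1: This is (((Q ↔ S) ∨ R) → ¬U) ↓ (V ↓ P).

Q ↔ S = T ↔ F = F
(Q ↔ S) ∨ R = F ∨ T = T
¬U = ¬T = F
((Q ↔ S) ∨ R) → ¬U = T → F = F
V ↓ P = T ↓ T = F
(((Q ↔ S) ∨ R) → ¬U) ↓ (V ↓ P) = F ↓ F = T
So S1 is true.

S2: This is (¬S ↔ V) → ¬((Q ⊕ P) → U).

¬S = ¬F = T
¬S ↔ V = T ↔ T = T
Q ⊕ P = T ⊕ T = F
(Q ⊕ P) → U = F → T = T
¬((Q ⊕ P) → U) = ¬T = F
(¬S ↔ V) → ¬((Q ⊕ P) → U) = T → F = F
Hence S2 is false.

1 of the 2 statements is true (S1).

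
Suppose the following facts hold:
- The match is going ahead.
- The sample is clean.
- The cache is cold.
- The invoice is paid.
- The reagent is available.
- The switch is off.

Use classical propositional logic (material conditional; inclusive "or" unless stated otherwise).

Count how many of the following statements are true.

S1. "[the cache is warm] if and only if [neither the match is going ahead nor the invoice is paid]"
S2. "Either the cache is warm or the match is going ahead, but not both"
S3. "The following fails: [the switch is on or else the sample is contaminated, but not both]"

Let R = "the cache is warm" (F), P = "the match is cancelled" (F), S = "the invoice is paid" (T), V = "the switch is on" (F), Q = "the sample is contaminated" (F).

S1: In symbols: R ↔ (¬P ↓ S)

¬P = ¬F = T
¬P ↓ S = T ↓ T = F
R ↔ (¬P ↓ S) = F ↔ F = T
Thus S1 is true.

S2: Formalization: R ⊕ ¬P

¬P = ¬F = T
R ⊕ ¬P = F ⊕ T = T
So S2 is true.

S3: In symbols: ¬(V ⊕ Q)

V ⊕ Q = F ⊕ F = F
¬(V ⊕ Q) = ¬F = T
Hence S3 is true.

3 of the 3 statements are true (S1, S2, S3).

3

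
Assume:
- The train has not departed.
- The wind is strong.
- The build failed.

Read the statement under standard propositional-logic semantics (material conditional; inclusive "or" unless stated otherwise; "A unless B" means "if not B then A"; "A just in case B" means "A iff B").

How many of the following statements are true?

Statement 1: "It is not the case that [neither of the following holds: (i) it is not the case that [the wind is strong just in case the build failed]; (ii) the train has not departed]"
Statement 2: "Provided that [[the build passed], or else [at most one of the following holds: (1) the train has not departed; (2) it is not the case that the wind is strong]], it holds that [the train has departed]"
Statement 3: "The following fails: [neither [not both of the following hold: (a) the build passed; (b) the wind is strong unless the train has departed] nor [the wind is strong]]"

Let Q = "the wind is strong" (T), R = "the build passed" (F), P = "the train has departed" (F).

Statement 1: This is ~(~(Q <-> ~R) nor ~P).

~R = ~F = T
Q <-> ~R = T <-> T = T
~(Q <-> ~R) = ~T = F
~P = ~F = T
~(Q <-> ~R) nor ~P = F nor T = F
~(~(Q <-> ~R) nor ~P) = ~F = T
So Statement 1 is true.

Statement 2: Parsed as (R | (~P nand ~Q)) -> P

~P = ~F = T
~Q = ~T = F
~P nand ~Q = T nand F = T
R | (~P nand ~Q) = F | T = T
(R | (~P nand ~Q)) -> P = T -> F = F
So Statement 2 is false.

Statement 3: In symbols: ~((R nand (Q | P)) nor Q)

Q | P = T | F = T
R nand (Q | P) = F nand T = T
(R nand (Q | P)) nor Q = T nor T = F
~((R nand (Q | P)) nor Q) = ~F = T
Hence Statement 3 is true.

Count: 2.

2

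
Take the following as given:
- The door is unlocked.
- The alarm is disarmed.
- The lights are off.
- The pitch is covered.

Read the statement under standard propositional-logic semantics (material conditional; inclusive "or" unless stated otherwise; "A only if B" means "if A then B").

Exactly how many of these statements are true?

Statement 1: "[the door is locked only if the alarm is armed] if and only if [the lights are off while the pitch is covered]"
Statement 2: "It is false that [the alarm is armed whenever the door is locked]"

1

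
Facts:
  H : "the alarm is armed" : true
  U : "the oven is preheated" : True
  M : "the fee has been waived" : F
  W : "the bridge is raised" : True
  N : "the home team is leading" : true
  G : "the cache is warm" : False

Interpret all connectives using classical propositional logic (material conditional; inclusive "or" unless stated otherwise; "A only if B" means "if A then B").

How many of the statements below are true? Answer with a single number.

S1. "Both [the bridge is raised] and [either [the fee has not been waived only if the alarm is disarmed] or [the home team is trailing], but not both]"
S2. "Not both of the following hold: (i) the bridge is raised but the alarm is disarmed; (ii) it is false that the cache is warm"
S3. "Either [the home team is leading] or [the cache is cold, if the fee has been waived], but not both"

1

S1: This is W & ((~M -> ~H) xor ~N).

~M = ~F = T
~H = ~T = F
~M -> ~H = T -> F = F
~N = ~T = F
(~M -> ~H) xor ~N = F xor F = F
W & ((~M -> ~H) xor ~N) = T & F = F
Hence S1 is false.

S2: This is (W & ~H) nand ~G.

~H = ~T = F
W & ~H = T & F = F
~G = ~F = T
(W & ~H) nand ~G = F nand T = T
So S2 is true.

S3: Formalization: N xor (M -> ~G)

~G = ~F = T
M -> ~G = F -> T = T
N xor (M -> ~G) = T xor T = F
Hence S3 is false.

True statements: 1 (S2).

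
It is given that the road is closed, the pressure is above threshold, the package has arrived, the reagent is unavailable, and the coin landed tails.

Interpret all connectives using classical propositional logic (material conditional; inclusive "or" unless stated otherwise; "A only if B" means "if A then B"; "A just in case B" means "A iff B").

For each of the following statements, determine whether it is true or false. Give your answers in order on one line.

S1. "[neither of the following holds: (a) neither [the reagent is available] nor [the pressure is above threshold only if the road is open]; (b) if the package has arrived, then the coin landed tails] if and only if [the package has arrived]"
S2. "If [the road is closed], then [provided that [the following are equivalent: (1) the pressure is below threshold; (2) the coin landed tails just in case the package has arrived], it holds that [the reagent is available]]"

S1 False, S2 True

Let S = "the reagent is available" (False), Q = "the pressure is above threshold" (True), P = "the road is closed" (True), R = "the package has arrived" (True), U = "the coin landed heads" (False).

S1: Formalization: ((S nor (Q -> not P)) nor (R -> not U)) iff R

not P = not True = False
Q -> not P = True -> False = False
S nor (Q -> not P) = False nor False = True
not U = not False = True
R -> not U = True -> True = True
(S nor (Q -> not P)) nor (R -> not U) = True nor True = False
((S nor (Q -> not P)) nor (R -> not U)) iff R = False iff True = False
Thus S1 is false.

S2: Parsed as P -> ((not Q iff (not U iff R)) -> S)

not Q = not True = False
not U = not False = True
not U iff R = True iff True = True
not Q iff (not U iff R) = False iff True = False
(not Q iff (not U iff R)) -> S = False -> False = True
P -> ((not Q iff (not U iff R)) -> S) = True -> True = True
Hence S2 is true.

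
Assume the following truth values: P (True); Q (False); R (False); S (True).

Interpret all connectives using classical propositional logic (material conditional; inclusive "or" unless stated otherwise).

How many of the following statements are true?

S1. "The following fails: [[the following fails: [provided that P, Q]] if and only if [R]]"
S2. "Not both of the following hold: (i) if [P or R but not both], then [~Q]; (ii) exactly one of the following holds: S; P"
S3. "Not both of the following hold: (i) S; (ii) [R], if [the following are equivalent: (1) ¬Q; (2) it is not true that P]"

2

S1: In symbols: ~(~(P -> Q) <-> R)

P -> Q = T -> F = F
~(P -> Q) = ~F = T
~(P -> Q) <-> R = T <-> F = F
~(~(P -> Q) <-> R) = ~F = T
So S1 is true.

S2: In symbols: ((P xor R) -> ~Q) nand (S xor P)

P xor R = T xor F = T
~Q = ~F = T
(P xor R) -> ~Q = T -> T = T
S xor P = T xor T = F
((P xor R) -> ~Q) nand (S xor P) = T nand F = T
Hence S2 is true.

S3: Formalization: S nand ((~Q <-> ~P) -> R)

~Q = ~F = T
~P = ~T = F
~Q <-> ~P = T <-> F = F
(~Q <-> ~P) -> R = F -> F = T
S nand ((~Q <-> ~P) -> R) = T nand T = F
So S3 is false.

2 of the 3 statements are true.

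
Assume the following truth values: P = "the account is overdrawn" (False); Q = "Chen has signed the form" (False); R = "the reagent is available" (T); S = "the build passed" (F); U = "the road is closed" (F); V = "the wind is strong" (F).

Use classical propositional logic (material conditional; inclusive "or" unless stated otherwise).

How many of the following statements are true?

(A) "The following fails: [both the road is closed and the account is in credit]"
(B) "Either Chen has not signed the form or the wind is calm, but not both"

(A): This is ¬(U ∧ ¬P).

¬P = ¬F = T
U ∧ ¬P = F ∧ T = F
¬(U ∧ ¬P) = ¬F = T
Hence (A) is true.

(B): In symbols: ¬Q ⊕ ¬V

¬Q = ¬F = T
¬V = ¬F = T
¬Q ⊕ ¬V = T ⊕ T = F
Thus (B) is false.

1 of the 2 statements is true ((A)).

1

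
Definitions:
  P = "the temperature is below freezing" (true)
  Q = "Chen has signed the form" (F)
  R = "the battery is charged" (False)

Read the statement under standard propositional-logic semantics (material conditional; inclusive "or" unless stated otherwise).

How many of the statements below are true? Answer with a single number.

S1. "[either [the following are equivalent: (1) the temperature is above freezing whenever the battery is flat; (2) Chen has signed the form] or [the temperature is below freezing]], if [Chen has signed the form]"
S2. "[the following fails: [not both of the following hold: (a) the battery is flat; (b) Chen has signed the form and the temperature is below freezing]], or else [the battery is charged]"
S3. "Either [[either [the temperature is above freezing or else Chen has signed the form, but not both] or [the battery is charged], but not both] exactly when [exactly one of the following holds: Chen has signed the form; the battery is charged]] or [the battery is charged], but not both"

S1: In symbols: Q -> (((~R -> ~P) <-> Q) | P)

~R = ~F = T
~P = ~T = F
~R -> ~P = T -> F = F
(~R -> ~P) <-> Q = F <-> F = T
((~R -> ~P) <-> Q) | P = T | T = T
Q -> (((~R -> ~P) <-> Q) | P) = F -> T = T
Hence S1 is true.

S2: In symbols: ~(~R nand (Q & P)) | R

~R = ~F = T
Q & P = F & T = F
~R nand (Q & P) = T nand F = T
~(~R nand (Q & P)) = ~T = F
~(~R nand (Q & P)) | R = F | F = F
Hence S2 is false.

S3: In symbols: (((~P xor Q) xor R) <-> (Q xor R)) xor R

~P = ~T = F
~P xor Q = F xor F = F
(~P xor Q) xor R = F xor F = F
Q xor R = F xor F = F
((~P xor Q) xor R) <-> (Q xor R) = F <-> F = T
(((~P xor Q) xor R) <-> (Q xor R)) xor R = T xor F = T
So S3 is true.

Count: 2.

2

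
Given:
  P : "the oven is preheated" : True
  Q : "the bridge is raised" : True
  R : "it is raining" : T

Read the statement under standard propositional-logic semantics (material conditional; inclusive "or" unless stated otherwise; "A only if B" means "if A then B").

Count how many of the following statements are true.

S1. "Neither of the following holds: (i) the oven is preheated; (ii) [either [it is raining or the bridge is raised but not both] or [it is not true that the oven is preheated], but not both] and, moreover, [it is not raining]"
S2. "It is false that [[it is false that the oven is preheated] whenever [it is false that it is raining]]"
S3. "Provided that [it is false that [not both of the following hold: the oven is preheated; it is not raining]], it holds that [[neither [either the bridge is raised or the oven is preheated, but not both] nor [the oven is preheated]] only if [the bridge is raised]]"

1

S1: In symbols: P ↓ (((R ⊕ Q) ⊕ ¬P) ∧ ¬R)

R ⊕ Q = T ⊕ T = F
¬P = ¬T = F
(R ⊕ Q) ⊕ ¬P = F ⊕ F = F
¬R = ¬T = F
((R ⊕ Q) ⊕ ¬P) ∧ ¬R = F ∧ F = F
P ↓ (((R ⊕ Q) ⊕ ¬P) ∧ ¬R) = T ↓ F = F
So S1 is false.

S2: Formalization: ¬(¬R → ¬P)

¬R = ¬T = F
¬P = ¬T = F
¬R → ¬P = F → F = T
¬(¬R → ¬P) = ¬T = F
Hence S2 is false.

S3: In symbols: ¬(P ↑ ¬R) → (((Q ⊕ P) ↓ P) → Q)

¬R = ¬T = F
P ↑ ¬R = T ↑ F = T
¬(P ↑ ¬R) = ¬T = F
Q ⊕ P = T ⊕ T = F
(Q ⊕ P) ↓ P = F ↓ T = F
((Q ⊕ P) ↓ P) → Q = F → T = T
¬(P ↑ ¬R) → (((Q ⊕ P) ↓ P) → Q) = F → T = T
Hence S3 is true.

1 of the 3 statements is true.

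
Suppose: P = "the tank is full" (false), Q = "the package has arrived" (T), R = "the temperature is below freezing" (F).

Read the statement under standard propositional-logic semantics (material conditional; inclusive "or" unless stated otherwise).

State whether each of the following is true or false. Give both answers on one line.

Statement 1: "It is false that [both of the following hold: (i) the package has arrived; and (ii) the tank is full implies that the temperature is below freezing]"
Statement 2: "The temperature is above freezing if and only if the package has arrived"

Statement 1: This is ¬(Q ∧ (P → R)).

P → R = F → F = T
Q ∧ (P → R) = T ∧ T = T
¬(Q ∧ (P → R)) = ¬T = F
Thus Statement 1 is false.

Statement 2: Formalization: ¬R ↔ Q

¬R = ¬F = T
¬R ↔ Q = T ↔ T = T
Hence Statement 2 is true.

Statement 1 False, Statement 2 True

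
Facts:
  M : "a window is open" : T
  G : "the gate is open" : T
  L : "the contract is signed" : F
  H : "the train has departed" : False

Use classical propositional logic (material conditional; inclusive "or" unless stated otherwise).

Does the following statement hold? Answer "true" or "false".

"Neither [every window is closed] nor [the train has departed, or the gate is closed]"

True.

Formalization: ~M nor (H | ~G)

~M = ~T = F
~G = ~T = F
H | ~G = F | F = F
~M nor (H | ~G) = F nor F = T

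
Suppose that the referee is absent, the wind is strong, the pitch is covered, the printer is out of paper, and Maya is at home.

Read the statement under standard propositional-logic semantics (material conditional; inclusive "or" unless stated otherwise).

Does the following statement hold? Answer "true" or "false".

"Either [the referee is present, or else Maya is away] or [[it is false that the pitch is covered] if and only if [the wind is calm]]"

Let P = "the referee is present" (False), U = "Maya is at home" (True), R = "the pitch is covered" (True), Q = "the wind is strong" (True).
In symbols: (P or not U) or (not R iff not Q)

not U = not True = False
P or not U = False or False = False
not R = not True = False
not Q = not True = False
not R iff not Q = False iff False = True
(P or not U) or (not R iff not Q) = False or True = True

True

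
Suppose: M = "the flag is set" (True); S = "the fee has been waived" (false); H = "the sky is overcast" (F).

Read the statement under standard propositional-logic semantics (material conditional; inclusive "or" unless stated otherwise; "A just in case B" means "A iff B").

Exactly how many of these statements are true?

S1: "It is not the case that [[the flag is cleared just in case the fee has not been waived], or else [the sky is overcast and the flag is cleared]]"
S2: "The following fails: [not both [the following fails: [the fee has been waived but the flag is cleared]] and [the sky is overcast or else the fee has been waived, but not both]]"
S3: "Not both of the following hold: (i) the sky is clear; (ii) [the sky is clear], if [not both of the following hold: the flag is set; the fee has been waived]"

S1: This is ~((~M <-> ~S) | (H & ~M)).

~M = ~T = F
~S = ~F = T
~M <-> ~S = F <-> T = F
~M = ~T = F
H & ~M = F & F = F
(~M <-> ~S) | (H & ~M) = F | F = F
~((~M <-> ~S) | (H & ~M)) = ~F = T
So S1 is true.

S2: Parsed as ~(~(S & ~M) nand (H xor S))

~M = ~T = F
S & ~M = F & F = F
~(S & ~M) = ~F = T
H xor S = F xor F = F
~(S & ~M) nand (H xor S) = T nand F = T
~(~(S & ~M) nand (H xor S)) = ~T = F
Hence S2 is false.

S3: Parsed as ~H nand ((M nand S) -> ~H)

~H = ~F = T
M nand S = T nand F = T
~H = ~F = T
(M nand S) -> ~H = T -> T = T
~H nand ((M nand S) -> ~H) = T nand T = F
Hence S3 is false.

Count: 1.

1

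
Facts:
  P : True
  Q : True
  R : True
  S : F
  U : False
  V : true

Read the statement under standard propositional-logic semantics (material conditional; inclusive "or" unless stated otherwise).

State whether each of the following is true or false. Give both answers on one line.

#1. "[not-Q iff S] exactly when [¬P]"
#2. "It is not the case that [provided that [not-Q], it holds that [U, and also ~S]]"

#1 F, #2 F

#1: Formalization: (¬Q ↔ S) ↔ ¬P

¬Q = ¬T = F
¬Q ↔ S = F ↔ F = T
¬P = ¬T = F
(¬Q ↔ S) ↔ ¬P = T ↔ F = F
Hence #1 is false.

#2: Formalization: ¬(¬Q → (U ∧ ¬S))

¬Q = ¬T = F
¬S = ¬F = T
U ∧ ¬S = F ∧ T = F
¬Q → (U ∧ ¬S) = F → F = T
¬(¬Q → (U ∧ ¬S)) = ¬T = F
Thus #2 is false.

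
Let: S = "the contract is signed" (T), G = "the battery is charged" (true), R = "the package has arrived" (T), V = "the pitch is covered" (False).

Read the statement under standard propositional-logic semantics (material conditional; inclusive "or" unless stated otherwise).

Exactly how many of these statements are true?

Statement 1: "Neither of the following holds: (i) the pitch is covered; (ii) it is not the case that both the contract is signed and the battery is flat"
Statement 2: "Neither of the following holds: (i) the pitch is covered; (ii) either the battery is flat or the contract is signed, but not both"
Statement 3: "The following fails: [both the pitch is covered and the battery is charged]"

1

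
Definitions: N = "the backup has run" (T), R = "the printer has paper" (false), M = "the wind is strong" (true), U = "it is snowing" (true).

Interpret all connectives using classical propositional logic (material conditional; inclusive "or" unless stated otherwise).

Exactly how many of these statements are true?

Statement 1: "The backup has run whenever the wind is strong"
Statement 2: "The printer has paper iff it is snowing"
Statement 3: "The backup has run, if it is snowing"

2

Statement 1: Formalization: M -> N

M -> N = True -> True = True
So Statement 1 is true.

Statement 2: Formalization: R iff U

R iff U = False iff True = False
Hence Statement 2 is false.

Statement 3: This is U -> N.

U -> N = True -> True = True
Thus Statement 3 is true.

Count: 2.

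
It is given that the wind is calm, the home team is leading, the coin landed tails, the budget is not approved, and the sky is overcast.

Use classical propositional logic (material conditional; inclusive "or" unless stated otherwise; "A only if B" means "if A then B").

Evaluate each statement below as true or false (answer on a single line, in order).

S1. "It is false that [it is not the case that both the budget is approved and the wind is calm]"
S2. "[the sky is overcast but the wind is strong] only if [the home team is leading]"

S1 false / S2 true

Let S = "the budget is approved" (False), R = "the wind is strong" (False), H = "the sky is overcast" (True), V = "the home team is leading" (True).

S1: Parsed as not (S nand not R)

not R = not False = True
S nand not R = False nand True = True
not (S nand not R) = not True = False
So S1 is false.

S2: In symbols: (H and R) -> V

H and R = True and False = False
(H and R) -> V = False -> True = True
So S2 is true.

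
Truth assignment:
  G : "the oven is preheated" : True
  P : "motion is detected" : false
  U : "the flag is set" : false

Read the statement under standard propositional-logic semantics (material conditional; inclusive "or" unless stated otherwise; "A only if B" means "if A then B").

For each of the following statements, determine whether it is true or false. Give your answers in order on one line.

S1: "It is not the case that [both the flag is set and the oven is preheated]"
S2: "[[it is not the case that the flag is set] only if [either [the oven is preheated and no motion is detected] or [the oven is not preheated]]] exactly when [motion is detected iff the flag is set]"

S1 True, S2 True

S1: In symbols: ~(U & G)

U & G = F & T = F
~(U & G) = ~F = T
Hence S1 is true.

S2: Parsed as (~U -> ((G & ~P) | ~G)) <-> (P <-> U)

~U = ~F = T
~P = ~F = T
G & ~P = T & T = T
~G = ~T = F
(G & ~P) | ~G = T | F = T
~U -> ((G & ~P) | ~G) = T -> T = T
P <-> U = F <-> F = T
(~U -> ((G & ~P) | ~G)) <-> (P <-> U) = T <-> T = T
Thus S2 is true.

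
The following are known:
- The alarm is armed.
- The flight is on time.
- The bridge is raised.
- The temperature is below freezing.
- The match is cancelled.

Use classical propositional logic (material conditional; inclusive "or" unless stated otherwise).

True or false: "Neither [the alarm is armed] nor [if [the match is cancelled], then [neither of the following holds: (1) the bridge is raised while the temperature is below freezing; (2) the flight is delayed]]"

False

Let L = "the alarm is armed" (T), S = "the match is cancelled" (T), H = "the bridge is raised" (T), V = "the temperature is below freezing" (T), R = "the flight is delayed" (F).
This is L nor (S -> ((H & V) nor R)).

H & V = T & T = T
(H & V) nor R = T nor F = F
S -> ((H & V) nor R) = T -> F = F
L nor (S -> ((H & V) nor R)) = T nor F = F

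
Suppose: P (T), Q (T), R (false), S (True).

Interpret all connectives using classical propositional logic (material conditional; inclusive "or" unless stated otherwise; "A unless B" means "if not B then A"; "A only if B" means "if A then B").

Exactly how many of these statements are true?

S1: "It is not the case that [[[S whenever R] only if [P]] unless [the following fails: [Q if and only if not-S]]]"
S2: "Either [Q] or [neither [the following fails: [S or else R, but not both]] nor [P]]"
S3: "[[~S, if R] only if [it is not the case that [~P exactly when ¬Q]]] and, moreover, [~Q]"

1

S1: Formalization: not (((R -> S) -> P) or not (Q iff not S))

R -> S = False -> True = True
(R -> S) -> P = True -> True = True
not S = not True = False
Q iff not S = True iff False = False
not (Q iff not S) = not False = True
((R -> S) -> P) or not (Q iff not S) = True or True = True
not (((R -> S) -> P) or not (Q iff not S)) = not True = False
Thus S1 is false.

S2: Formalization: Q or (not (S xor R) nor P)

S xor R = True xor False = True
not (S xor R) = not True = False
not (S xor R) nor P = False nor True = False
Q or (not (S xor R) nor P) = True or False = True
So S2 is true.

S3: Parsed as ((R -> not S) -> not (not P iff not Q)) and not Q

not S = not True = False
R -> not S = False -> False = True
not P = not True = False
not Q = not True = False
not P iff not Q = False iff False = True
not (not P iff not Q) = not True = False
(R -> not S) -> not (not P iff not Q) = True -> False = False
not Q = not True = False
((R -> not S) -> not (not P iff not Q)) and not Q = False and False = False
So S3 is false.

Count: 1.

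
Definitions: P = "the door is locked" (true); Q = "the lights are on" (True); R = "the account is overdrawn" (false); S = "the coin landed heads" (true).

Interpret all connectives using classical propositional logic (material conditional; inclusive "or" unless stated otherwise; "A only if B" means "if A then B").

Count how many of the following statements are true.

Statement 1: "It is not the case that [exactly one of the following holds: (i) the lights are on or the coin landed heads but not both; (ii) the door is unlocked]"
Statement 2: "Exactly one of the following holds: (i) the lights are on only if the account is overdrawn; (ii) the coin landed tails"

Statement 1: Formalization: ~((Q xor S) xor ~P)

Q xor S = T xor T = F
~P = ~T = F
(Q xor S) xor ~P = F xor F = F
~((Q xor S) xor ~P) = ~F = T
Hence Statement 1 is true.

Statement 2: This is (Q -> R) xor ~S.

Q -> R = T -> F = F
~S = ~T = F
(Q -> R) xor ~S = F xor F = F
So Statement 2 is false.

Count: 1.

1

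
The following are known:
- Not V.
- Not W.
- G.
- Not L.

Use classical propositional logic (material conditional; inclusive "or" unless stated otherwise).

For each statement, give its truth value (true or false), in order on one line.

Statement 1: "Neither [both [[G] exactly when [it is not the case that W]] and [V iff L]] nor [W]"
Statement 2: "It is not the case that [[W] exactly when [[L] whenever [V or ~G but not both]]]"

Statement 1 false, Statement 2 true

Statement 1: Formalization: ((G <-> ~W) & (V <-> L)) nor W

~W = ~F = T
G <-> ~W = T <-> T = T
V <-> L = F <-> F = T
(G <-> ~W) & (V <-> L) = T & T = T
((G <-> ~W) & (V <-> L)) nor W = T nor F = F
Thus Statement 1 is false.

Statement 2: Formalization: ~(W <-> ((V xor ~G) -> L))

~G = ~T = F
V xor ~G = F xor F = F
(V xor ~G) -> L = F -> F = T
W <-> ((V xor ~G) -> L) = F <-> T = F
~(W <-> ((V xor ~G) -> L)) = ~F = T
Thus Statement 2 is true.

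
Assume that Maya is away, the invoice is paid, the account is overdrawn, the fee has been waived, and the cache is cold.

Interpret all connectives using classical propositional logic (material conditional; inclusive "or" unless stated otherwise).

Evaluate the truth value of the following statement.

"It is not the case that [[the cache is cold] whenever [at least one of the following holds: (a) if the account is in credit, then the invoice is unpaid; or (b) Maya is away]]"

Let Q = "the account is overdrawn" (T), S = "the invoice is paid" (T), R = "Maya is at home" (F), K = "the cache is warm" (F).
Formalization: ~(((~Q -> ~S) | ~R) -> ~K)

~Q = ~T = F
~S = ~T = F
~Q -> ~S = F -> F = T
~R = ~F = T
(~Q -> ~S) | ~R = T | T = T
~K = ~F = T
((~Q -> ~S) | ~R) -> ~K = T -> T = T
~(((~Q -> ~S) | ~R) -> ~K) = ~T = F

False.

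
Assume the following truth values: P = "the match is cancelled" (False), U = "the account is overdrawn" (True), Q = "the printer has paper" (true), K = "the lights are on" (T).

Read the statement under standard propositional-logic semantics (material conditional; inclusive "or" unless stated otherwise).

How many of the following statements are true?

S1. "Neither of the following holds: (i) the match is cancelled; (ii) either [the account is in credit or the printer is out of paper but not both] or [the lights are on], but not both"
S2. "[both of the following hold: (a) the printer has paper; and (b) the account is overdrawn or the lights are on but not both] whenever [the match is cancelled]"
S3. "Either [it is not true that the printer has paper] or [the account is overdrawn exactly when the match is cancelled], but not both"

1

S1: This is P nor ((not U xor not Q) xor K).

not U = not True = False
not Q = not True = False
not U xor not Q = False xor False = False
(not U xor not Q) xor K = False xor True = True
P nor ((not U xor not Q) xor K) = False nor True = False
Hence S1 is false.

S2: This is P -> (Q and (U xor K)).

U xor K = True xor True = False
Q and (U xor K) = True and False = False
P -> (Q and (U xor K)) = False -> False = True
Hence S2 is true.

S3: In symbols: not Q xor (U iff P)

not Q = not True = False
U iff P = True iff False = False
not Q xor (U iff P) = False xor False = False
Thus S3 is false.

True statements: 1 (S2).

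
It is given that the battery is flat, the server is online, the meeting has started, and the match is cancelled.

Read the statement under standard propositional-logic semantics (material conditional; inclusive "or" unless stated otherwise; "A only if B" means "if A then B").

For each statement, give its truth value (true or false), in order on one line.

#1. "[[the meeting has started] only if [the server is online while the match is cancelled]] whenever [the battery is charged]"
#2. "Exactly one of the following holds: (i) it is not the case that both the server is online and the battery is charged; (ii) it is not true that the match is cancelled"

#1 true / #2 true

Let P = "the battery is charged" (F), R = "the meeting has started" (T), Q = "the server is online" (T), S = "the match is cancelled" (T).

#1: Formalization: P -> (R -> (Q & S))

Q & S = T & T = T
R -> (Q & S) = T -> T = T
P -> (R -> (Q & S)) = F -> T = T
Hence #1 is true.

#2: In symbols: (Q nand P) xor ~S

Q nand P = T nand F = T
~S = ~T = F
(Q nand P) xor ~S = T xor F = T
Thus #2 is true.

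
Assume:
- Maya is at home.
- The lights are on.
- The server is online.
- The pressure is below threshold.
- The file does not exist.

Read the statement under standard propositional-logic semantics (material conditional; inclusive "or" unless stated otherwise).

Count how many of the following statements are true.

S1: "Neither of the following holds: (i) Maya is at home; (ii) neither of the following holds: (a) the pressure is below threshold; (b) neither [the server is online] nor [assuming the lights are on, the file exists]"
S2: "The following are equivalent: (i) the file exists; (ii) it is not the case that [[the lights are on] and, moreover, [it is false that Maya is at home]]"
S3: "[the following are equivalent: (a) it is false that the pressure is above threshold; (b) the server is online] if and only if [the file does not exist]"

Let P = "Maya is at home" (T), S = "the pressure is above threshold" (F), R = "the server is online" (T), Q = "the lights are on" (T), U = "the file exists" (F).

S1: This is P nor (~S nor (R nor (Q -> U))).

~S = ~F = T
Q -> U = T -> F = F
R nor (Q -> U) = T nor F = F
~S nor (R nor (Q -> U)) = T nor F = F
P nor (~S nor (R nor (Q -> U))) = T nor F = F
So S1 is false.

S2: In symbols: U <-> ~(Q & ~P)

~P = ~T = F
Q & ~P = T & F = F
~(Q & ~P) = ~F = T
U <-> ~(Q & ~P) = F <-> T = F
Hence S2 is false.

S3: Formalization: (~S <-> R) <-> ~U

~S = ~F = T
~S <-> R = T <-> T = T
~U = ~F = T
(~S <-> R) <-> ~U = T <-> T = T
Hence S3 is true.

Count: 1.

1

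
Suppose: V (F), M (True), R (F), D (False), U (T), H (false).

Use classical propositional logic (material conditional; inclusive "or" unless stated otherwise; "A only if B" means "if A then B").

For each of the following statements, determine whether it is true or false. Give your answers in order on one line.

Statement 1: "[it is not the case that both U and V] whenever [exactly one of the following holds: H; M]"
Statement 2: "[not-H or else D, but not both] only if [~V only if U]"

Statement 1: In symbols: (H xor M) -> (U nand V)

H xor M = F xor T = T
U nand V = T nand F = T
(H xor M) -> (U nand V) = T -> T = T
So Statement 1 is true.

Statement 2: This is (~H xor D) -> (~V -> U).

~H = ~F = T
~H xor D = T xor F = T
~V = ~F = T
~V -> U = T -> T = T
(~H xor D) -> (~V -> U) = T -> T = T
Hence Statement 2 is true.

Statement 1 True / Statement 2 True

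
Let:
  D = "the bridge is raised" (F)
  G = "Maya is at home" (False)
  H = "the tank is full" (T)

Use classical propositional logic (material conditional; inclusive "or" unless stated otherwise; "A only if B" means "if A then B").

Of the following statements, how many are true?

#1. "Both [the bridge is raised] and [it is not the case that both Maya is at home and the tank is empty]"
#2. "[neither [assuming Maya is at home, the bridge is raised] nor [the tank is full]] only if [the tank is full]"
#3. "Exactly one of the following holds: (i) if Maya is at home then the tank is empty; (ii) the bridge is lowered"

1

#1: This is D and (G nand not H).

not H = not True = False
G nand not H = False nand False = True
D and (G nand not H) = False and True = False
So #1 is false.

#2: This is ((G -> D) nor H) -> H.

G -> D = False -> False = True
(G -> D) nor H = True nor True = False
((G -> D) nor H) -> H = False -> True = True
Hence #2 is true.

#3: Parsed as (G -> not H) xor not D

not H = not True = False
G -> not H = False -> False = True
not D = not False = True
(G -> not H) xor not D = True xor True = False
Thus #3 is false.

True statements: 1 (#2).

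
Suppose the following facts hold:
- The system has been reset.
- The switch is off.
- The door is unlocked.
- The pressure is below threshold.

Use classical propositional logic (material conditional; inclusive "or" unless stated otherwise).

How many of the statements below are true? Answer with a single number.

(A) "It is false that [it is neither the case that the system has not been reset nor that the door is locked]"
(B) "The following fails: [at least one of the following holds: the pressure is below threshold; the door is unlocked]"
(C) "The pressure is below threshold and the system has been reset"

1

Let P = "the system has been reset" (T), R = "the door is locked" (F), S = "the pressure is above threshold" (F).

(A): Formalization: ~(~P nor R)

~P = ~T = F
~P nor R = F nor F = T
~(~P nor R) = ~T = F
Hence (A) is false.

(B): This is ~(~S | ~R).

~S = ~F = T
~R = ~F = T
~S | ~R = T | T = T
~(~S | ~R) = ~T = F
So (B) is false.

(C): Parsed as ~S & P

~S = ~F = T
~S & P = T & T = T
Thus (C) is true.

1 of the 3 statements is true ((C)).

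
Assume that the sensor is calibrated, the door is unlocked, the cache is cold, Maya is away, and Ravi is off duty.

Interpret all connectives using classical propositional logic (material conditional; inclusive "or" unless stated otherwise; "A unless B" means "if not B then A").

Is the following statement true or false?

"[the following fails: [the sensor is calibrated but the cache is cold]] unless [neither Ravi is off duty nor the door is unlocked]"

Let P = "the sensor is calibrated" (True), R = "the cache is warm" (False), U = "Ravi is on call" (False), Q = "the door is locked" (False).
In symbols: not (P and not R) or (not U nor not Q)

not R = not False = True
P and not R = True and True = True
not (P and not R) = not True = False
not U = not False = True
not Q = not False = True
not U nor not Q = True nor True = False
not (P and not R) or (not U nor not Q) = False or False = False

false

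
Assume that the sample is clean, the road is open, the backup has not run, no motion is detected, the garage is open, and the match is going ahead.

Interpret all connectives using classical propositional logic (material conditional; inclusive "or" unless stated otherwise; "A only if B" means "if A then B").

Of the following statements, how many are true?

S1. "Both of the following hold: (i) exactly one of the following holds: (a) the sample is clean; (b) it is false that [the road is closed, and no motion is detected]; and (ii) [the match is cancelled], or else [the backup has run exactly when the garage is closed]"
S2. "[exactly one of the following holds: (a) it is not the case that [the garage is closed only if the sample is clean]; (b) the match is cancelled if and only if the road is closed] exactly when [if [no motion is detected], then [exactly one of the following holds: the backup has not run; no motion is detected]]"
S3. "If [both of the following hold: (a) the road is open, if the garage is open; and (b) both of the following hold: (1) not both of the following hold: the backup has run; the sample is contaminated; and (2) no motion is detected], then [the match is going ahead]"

1

Let S = "the sample is contaminated" (F), G = "the road is closed" (F), P = "motion is detected" (F), U = "the match is cancelled" (F), D = "the backup has run" (F), Q = "the garage is closed" (F).

S1: Parsed as (¬S ⊕ ¬(G ∧ ¬P)) ∧ (U ∨ (D ↔ Q))

¬S = ¬F = T
¬P = ¬F = T
G ∧ ¬P = F ∧ T = F
¬(G ∧ ¬P) = ¬F = T
¬S ⊕ ¬(G ∧ ¬P) = T ⊕ T = F
D ↔ Q = F ↔ F = T
U ∨ (D ↔ Q) = F ∨ T = T
(¬S ⊕ ¬(G ∧ ¬P)) ∧ (U ∨ (D ↔ Q)) = F ∧ T = F
So S1 is false.

S2: This is (¬(Q → ¬S) ⊕ (U ↔ G)) ↔ (¬P → (¬D ⊕ ¬P)).

¬S = ¬F = T
Q → ¬S = F → T = T
¬(Q → ¬S) = ¬T = F
U ↔ G = F ↔ F = T
¬(Q → ¬S) ⊕ (U ↔ G) = F ⊕ T = T
¬P = ¬F = T
¬D = ¬F = T
¬P = ¬F = T
¬D ⊕ ¬P = T ⊕ T = F
¬P → (¬D ⊕ ¬P) = T → F = F
(¬(Q → ¬S) ⊕ (U ↔ G)) ↔ (¬P → (¬D ⊕ ¬P)) = T ↔ F = F
Hence S2 is false.

S3: In symbols: ((¬Q → ¬G) ∧ ((D ↑ S) ∧ ¬P)) → ¬U

¬Q = ¬F = T
¬G = ¬F = T
¬Q → ¬G = T → T = T
D ↑ S = F ↑ F = T
¬P = ¬F = T
(D ↑ S) ∧ ¬P = T ∧ T = T
(¬Q → ¬G) ∧ ((D ↑ S) ∧ ¬P) = T ∧ T = T
¬U = ¬F = T
((¬Q → ¬G) ∧ ((D ↑ S) ∧ ¬P)) → ¬U = T → T = T
So S3 is true.

Count: 1.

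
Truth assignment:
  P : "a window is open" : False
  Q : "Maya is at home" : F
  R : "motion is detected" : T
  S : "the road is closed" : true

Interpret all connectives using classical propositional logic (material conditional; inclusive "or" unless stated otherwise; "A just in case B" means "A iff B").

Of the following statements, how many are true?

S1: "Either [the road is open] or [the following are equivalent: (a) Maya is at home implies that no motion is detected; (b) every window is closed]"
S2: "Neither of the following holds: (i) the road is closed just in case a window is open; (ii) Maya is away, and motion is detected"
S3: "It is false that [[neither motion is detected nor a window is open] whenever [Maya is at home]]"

1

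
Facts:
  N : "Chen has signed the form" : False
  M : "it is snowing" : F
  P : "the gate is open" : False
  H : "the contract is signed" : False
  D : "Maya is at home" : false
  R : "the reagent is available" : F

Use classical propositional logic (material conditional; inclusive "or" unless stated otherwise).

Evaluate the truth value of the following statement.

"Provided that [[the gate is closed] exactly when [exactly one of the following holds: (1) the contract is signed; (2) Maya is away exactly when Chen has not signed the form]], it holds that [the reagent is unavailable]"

The statement is true.

In symbols: (~P <-> (H xor (~D <-> ~N))) -> ~R

~P = ~F = T
~D = ~F = T
~N = ~F = T
~D <-> ~N = T <-> T = T
H xor (~D <-> ~N) = F xor T = T
~P <-> (H xor (~D <-> ~N)) = T <-> T = T
~R = ~F = T
(~P <-> (H xor (~D <-> ~N))) -> ~R = T -> T = T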